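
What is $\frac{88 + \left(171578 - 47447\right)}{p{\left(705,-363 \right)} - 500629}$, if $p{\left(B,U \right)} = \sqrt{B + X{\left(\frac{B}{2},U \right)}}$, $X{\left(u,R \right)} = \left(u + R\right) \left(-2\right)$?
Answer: $- \frac{62187633751}{250629394915} - \frac{1366409 \sqrt{6}}{250629394915} \approx -0.24814$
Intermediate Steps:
$X{\left(u,R \right)} = - 2 R - 2 u$ ($X{\left(u,R \right)} = \left(R + u\right) \left(-2\right) = - 2 R - 2 u$)
$p{\left(B,U \right)} = \sqrt{2} \sqrt{- U}$ ($p{\left(B,U \right)} = \sqrt{B - \left(2 U + \frac{2 B}{2}\right)} = \sqrt{B - \left(2 U + 2 B \frac{1}{2}\right)} = \sqrt{B - \left(2 U + 2 \cdot \frac{1}{2} B\right)} = \sqrt{B - \left(B + 2 U\right)} = \sqrt{- 2 U} = \sqrt{2} \sqrt{- U}$)
$\frac{88 + \left(171578 - 47447\right)}{p{\left(705,-363 \right)} - 500629} = \frac{88 + \left(171578 - 47447\right)}{\sqrt{2} \sqrt{\left(-1\right) \left(-363\right)} - 500629} = \frac{88 + 124131}{\sqrt{2} \sqrt{363} - 500629} = \frac{124219}{\sqrt{2} \cdot 11 \sqrt{3} - 500629} = \frac{124219}{11 \sqrt{6} - 500629} = \frac{124219}{-500629 + 11 \sqrt{6}}$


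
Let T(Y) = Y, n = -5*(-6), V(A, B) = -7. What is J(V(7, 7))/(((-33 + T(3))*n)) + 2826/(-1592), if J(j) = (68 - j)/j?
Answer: -14737/8358 ≈ -1.7632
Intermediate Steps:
n = 30
J(j) = (68 - j)/j
J(V(7, 7))/(((-33 + T(3))*n)) + 2826/(-1592) = ((68 - 1*(-7))/(-7))/(((-33 + 3)*30)) + 2826/(-1592) = (-(68 + 7)/7)/((-30*30)) + 2826*(-1/1592) = -⅐*75/(-900) - 1413/796 = -75/7*(-1/900) - 1413/796 = 1/84 - 1413/796 = -14737/8358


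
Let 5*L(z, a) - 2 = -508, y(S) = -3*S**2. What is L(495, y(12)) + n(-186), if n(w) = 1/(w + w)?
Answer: -188237/1860 ≈ -101.20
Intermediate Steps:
n(w) = 1/(2*w)
L(z, a) = -506/5 (L(z, a) = 2/5 + (1/5)*(-508) = 2/5 - 508/5 = -506/5)
L(495, y(12)) + n(-186) = -506/5 + (1/2)/(-186) = -506/5 + (1/2)*(-1/186) = -506/5 - 1/372 = -188237/1860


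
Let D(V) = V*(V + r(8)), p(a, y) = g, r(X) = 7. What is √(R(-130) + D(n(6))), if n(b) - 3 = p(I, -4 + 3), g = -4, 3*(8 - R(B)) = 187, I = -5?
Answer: I*√543/3 ≈ 7.7675*I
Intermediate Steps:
R(B) = -163/3 (R(B) = 8 - ⅓*187 = 8 - 187/3 = -163/3)
p(a, y) = -4
n(b) = -1 (n(b) = 3 - 4 = -1)
D(V) = V*(7 + V) (D(V) = V*(V + 7) = V*(7 + V))
√(R(-130) + D(n(6))) = √(-163/3 - (7 - 1)) = √(-163/3 - 1*6) = √(-163/3 - 6) = √(-181/3) = I*√543/3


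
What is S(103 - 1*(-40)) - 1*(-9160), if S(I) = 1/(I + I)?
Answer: 2619761/286 ≈ 9160.0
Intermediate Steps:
S(I) = 1/(2*I)
S(103 - 1*(-40)) - 1*(-9160) = 1/(2*(103 - 1*(-40))) - 1*(-9160) = 1/(2*(103 + 40)) + 9160 = (½)/143 + 9160 = (½)*(1/143) + 9160 = 1/286 + 9160 = 2619761/286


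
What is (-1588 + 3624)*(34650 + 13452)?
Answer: 97935672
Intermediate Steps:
(-1588 + 3624)*(34650 + 13452) = 2036*48102 = 97935672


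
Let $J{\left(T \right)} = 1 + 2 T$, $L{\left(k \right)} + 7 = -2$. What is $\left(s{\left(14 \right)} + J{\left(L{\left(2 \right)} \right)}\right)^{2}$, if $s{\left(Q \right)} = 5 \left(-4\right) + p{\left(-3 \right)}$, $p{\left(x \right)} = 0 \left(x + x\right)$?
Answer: $1369$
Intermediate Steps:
$L{\left(k \right)} = -9$ ($L{\left(k \right)} = -7 - 2 = -9$)
$p{\left(x \right)} = 0$ ($p{\left(x \right)} = 0 \cdot 2 x = 0$)
$s{\left(Q \right)} = -20$ ($s{\left(Q \right)} = 5 \left(-4\right) + 0 = -20 + 0 = -20$)
$\left(s{\left(14 \right)} + J{\left(L{\left(2 \right)} \right)}\right)^{2} = \left(-20 + \left(1 + 2 \left(-9\right)\right)\right)^{2} = \left(-20 + \left(1 - 18\right)\right)^{2} = \left(-20 - 17\right)^{2} = \left(-37\right)^{2} = 1369$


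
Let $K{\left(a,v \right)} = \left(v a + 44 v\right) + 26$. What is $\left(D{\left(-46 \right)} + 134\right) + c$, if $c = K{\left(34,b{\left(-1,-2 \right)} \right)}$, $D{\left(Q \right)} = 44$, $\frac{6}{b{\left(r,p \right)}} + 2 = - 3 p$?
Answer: $321$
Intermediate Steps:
$b{\left(r,p \right)} = \frac{6}{-2 - 3 p}$
$K{\left(a,v \right)} = 26 + 44 v + a v$ ($K{\left(a,v \right)} = \left(a v + 44 v\right) + 26 = \left(44 v + a v\right) + 26 = 26 + 44 v + a v$)
$c = 143$ ($c = 26 + 44 \left(- \frac{6}{2 + 3 \left(-2\right)}\right) + 34 \left(- \frac{6}{2 + 3 \left(-2\right)}\right) = 26 + 44 \left(- \frac{6}{2 - 6}\right) + 34 \left(- \frac{6}{2 - 6}\right) = 26 + 44 \left(- \frac{6}{-4}\right) + 34 \left(- \frac{6}{-4}\right) = 26 + 44 \left(\left(-6\right) \left(- \frac{1}{4}\right)\right) + 34 \left(\left(-6\right) \left(- \frac{1}{4}\right)\right) = 26 + 44 \cdot \frac{3}{2} + 34 \cdot \frac{3}{2} = 26 + 66 + 51 = 143$)
$\left(D{\left(-46 \right)} + 134\right) + c = \left(44 + 134\right) + 143 = 178 + 143 = 321$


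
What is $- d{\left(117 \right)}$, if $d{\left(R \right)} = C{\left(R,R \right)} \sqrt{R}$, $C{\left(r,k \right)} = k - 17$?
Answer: $- 300 \sqrt{13} \approx -1081.7$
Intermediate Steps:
$C{\left(r,k \right)} = -17 + k$
$d{\left(R \right)} = \sqrt{R} \left(-17 + R\right)$ ($d{\left(R \right)} = \left(-17 + R\right) \sqrt{R} = \sqrt{R} \left(-17 + R\right)$)
$- d{\left(117 \right)} = - \sqrt{117} \left(-17 + 117\right) = - 3 \sqrt{13} \cdot 100 = - 300 \sqrt{13}$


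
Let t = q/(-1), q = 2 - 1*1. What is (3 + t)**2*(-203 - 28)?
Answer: -924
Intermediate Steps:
q = 1 (q = 2 - 1 = 1)
t = -1 (t = 1/(-1) = 1*(-1) = -1)
(3 + t)**2*(-203 - 28) = (3 - 1)**2*(-203 - 28) = 2**2*(-231) = 4*(-231) = -924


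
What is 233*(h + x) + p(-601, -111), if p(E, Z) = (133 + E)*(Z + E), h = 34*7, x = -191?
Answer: 344167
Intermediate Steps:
h = 238
p(E, Z) = (133 + E)*(E + Z)
233*(h + x) + p(-601, -111) = 233*(238 - 191) + ((-601)**2 + 133*(-601) + 133*(-111) - 601*(-111)) = 233*47 + (361201 - 79933 - 14763 + 66711) = 10951 + 333216 = 344167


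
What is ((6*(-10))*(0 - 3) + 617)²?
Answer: 635209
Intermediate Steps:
((6*(-10))*(0 - 3) + 617)² = (-60*(-3) + 617)² = (180 + 617)² = 797² = 635209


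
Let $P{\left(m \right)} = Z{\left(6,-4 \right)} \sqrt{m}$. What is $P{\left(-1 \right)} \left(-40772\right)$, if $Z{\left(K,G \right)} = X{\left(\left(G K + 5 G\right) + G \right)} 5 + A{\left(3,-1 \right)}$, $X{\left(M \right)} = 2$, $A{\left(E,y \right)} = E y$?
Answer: $- 285404 i \approx - 2.854 \cdot 10^{5} i$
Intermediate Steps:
$Z{\left(K,G \right)} = 7$ ($Z{\left(K,G \right)} = 2 \cdot 5 + 3 \left(-1\right) = 10 - 3 = 7$)
$P{\left(m \right)} = 7 \sqrt{m}$
$P{\left(-1 \right)} \left(-40772\right) = 7 \sqrt{-1} \left(-40772\right) = 7 i \left(-40772\right) = - 285404 i$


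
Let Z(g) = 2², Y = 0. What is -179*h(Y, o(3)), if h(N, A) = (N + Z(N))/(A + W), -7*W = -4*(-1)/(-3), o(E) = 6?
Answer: -7518/65 ≈ -115.66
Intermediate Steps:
W = 4/21 (W = -(-4*(-1))/(7*(-3)) = -4*(-1)/(7*3) = -⅐*(-4/3) = 4/21 ≈ 0.19048)
Z(g) = 4
h(N, A) = (4 + N)/(4/21 + A) (h(N, A) = (N + 4)/(A + 4/21) = (4 + N)/(4/21 + A))
-179*h(Y, o(3)) = -3759*(4 + 0)/(4 + 21*6) = -3759*4/(4 + 126) = -3759*4/130 = -179*42/65 = -7518/65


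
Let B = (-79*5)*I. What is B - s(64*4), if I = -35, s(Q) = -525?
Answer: 14350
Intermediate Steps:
B = 13825 (B = -79*5*(-35) = -395*(-35) = 13825)
B - s(64*4) = 13825 - 1*(-525) = 13825 + 525 = 14350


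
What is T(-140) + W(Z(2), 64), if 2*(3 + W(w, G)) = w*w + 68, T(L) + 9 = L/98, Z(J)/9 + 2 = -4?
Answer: 10350/7 ≈ 1478.6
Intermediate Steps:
Z(J) = -54 (Z(J) = -18 + 9*(-4) = -18 - 36 = -54)
T(L) = -9 + L/98
W(w, G) = 31 + w²/2 (W(w, G) = -3 + (w*w + 68)/2 = -3 + (w² + 68)/2 = -3 + (68 + w²)/2 = -3 + (34 + w²/2) = 31 + w²/2)
T(-140) + W(Z(2), 64) = (-9 + (1/98)*(-140)) + (31 + (½)*(-54)²) = (-9 - 10/7) + (31 + (½)*2916) = -73/7 + (31 + 1458) = -73/7 + 1489 = 10350/7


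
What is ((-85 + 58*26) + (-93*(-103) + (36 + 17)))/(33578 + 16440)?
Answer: 11055/50018 ≈ 0.22102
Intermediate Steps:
((-85 + 58*26) + (-93*(-103) + (36 + 17)))/(33578 + 16440) = ((-85 + 1508) + (9579 + 53))/50018 = (1423 + 9632)*(1/50018) = 11055*(1/50018) = 11055/50018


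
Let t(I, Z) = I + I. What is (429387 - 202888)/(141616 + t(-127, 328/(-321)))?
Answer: 17423/10874 ≈ 1.6023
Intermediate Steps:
t(I, Z) = 2*I
(429387 - 202888)/(141616 + t(-127, 328/(-321))) = (429387 - 202888)/(141616 + 2*(-127)) = 226499/(141616 - 254) = 226499/141362 = 226499*(1/141362) = 17423/10874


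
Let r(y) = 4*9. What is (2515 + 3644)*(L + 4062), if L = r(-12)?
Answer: 25239582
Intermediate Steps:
r(y) = 36
L = 36
(2515 + 3644)*(L + 4062) = (2515 + 3644)*(36 + 4062) = 6159*4098 = 25239582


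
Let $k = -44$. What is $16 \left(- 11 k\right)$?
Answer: $7744$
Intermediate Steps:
$16 \left(- 11 k\right) = 16 \left(\left(-11\right) \left(-44\right)\right) = 16 \cdot 484 = 7744$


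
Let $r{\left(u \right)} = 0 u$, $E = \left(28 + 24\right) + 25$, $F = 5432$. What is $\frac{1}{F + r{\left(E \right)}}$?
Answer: $\frac{1}{5432} \approx 0.00018409$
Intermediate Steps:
$E = 77$ ($E = 52 + 25 = 77$)
$r{\left(u \right)} = 0$
$\frac{1}{F + r{\left(E \right)}} = \frac{1}{5432 + 0} = \frac{1}{5432}$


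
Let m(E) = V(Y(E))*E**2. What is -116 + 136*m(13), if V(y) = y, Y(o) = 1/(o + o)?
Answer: 768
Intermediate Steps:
Y(o) = 1/(2*o)
m(E) = E/2 (m(E) = (1/(2*E))*E**2 = E/2)
-116 + 136*m(13) = -116 + 136*((1/2)*13) = -116 + 136*(13/2) = -116 + 884 = 768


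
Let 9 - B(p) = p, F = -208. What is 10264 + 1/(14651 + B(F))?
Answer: 152605153/14868 ≈ 10264.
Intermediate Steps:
B(p) = 9 - p
10264 + 1/(14651 + B(F)) = 10264 + 1/(14651 + (9 - 1*(-208))) = 10264 + 1/(14651 + (9 + 208)) = 10264 + 1/(14651 + 217) = 10264 + 1/14868 = 152605153/14868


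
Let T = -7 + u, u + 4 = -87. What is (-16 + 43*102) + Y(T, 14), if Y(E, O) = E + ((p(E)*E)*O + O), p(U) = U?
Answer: 138742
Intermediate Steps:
u = -91 (u = -4 - 87 = -91)
T = -98 (T = -7 - 91 = -98)
Y(E, O) = E + O + O*E² (Y(E, O) = E + ((E*E)*O + O) = E + (E²*O + O) = E + (O*E² + O) = E + (O + O*E²) = E + O + O*E²)
(-16 + 43*102) + Y(T, 14) = (-16 + 43*102) + (-98 + 14 + 14*(-98)²) = (-16 + 4386) + (-98 + 14 + 14*9604) = 4370 + (-98 + 14 + 134456) = 4370 + 134372 = 138742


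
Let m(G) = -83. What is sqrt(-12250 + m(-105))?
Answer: I*sqrt(12333) ≈ 111.05*I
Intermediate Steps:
sqrt(-12250 + m(-105)) = sqrt(-12250 - 83) = sqrt(-12333) = I*sqrt(12333)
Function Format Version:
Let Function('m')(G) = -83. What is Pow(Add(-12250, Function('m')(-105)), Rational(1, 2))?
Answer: Mul(I, Pow(12333, Rational(1, 2))) ≈ Mul(111.05, I)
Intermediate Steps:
Pow(Add(-12250, Function('m')(-105)), Rational(1, 2)) = Pow(Add(-12250, -83), Rational(1, 2)) = Pow(-12333, Rational(1, 2)) = Mul(I, Pow(12333, Rational(1, 2)))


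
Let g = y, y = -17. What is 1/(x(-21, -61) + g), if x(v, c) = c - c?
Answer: -1/17 ≈ -0.058824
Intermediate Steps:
x(v, c) = 0
g = -17
1/(x(-21, -61) + g) = 1/(0 - 17) = 1/(-17) = -1/17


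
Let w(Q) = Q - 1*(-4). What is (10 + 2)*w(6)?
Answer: 120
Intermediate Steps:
w(Q) = 4 + Q (w(Q) = Q + 4 = 4 + Q)
(10 + 2)*w(6) = (10 + 2)*(4 + 6) = 12*10 = 120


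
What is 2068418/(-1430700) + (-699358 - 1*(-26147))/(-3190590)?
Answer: -46969256741/38039809275 ≈ -1.2347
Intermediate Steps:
2068418/(-1430700) + (-699358 - 1*(-26147))/(-3190590) = 2068418*(-1/1430700) + (-699358 + 26147)*(-1/3190590) = -1034209/715350 - 673211*(-1/3190590) = -1034209/715350 + 673211/3190590 = -46969256741/38039809275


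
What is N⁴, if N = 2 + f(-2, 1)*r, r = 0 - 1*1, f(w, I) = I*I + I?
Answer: 0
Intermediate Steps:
f(w, I) = I + I² (f(w, I) = I² + I = I + I²)
r = -1 (r = 0 - 1 = -1)
N = 0 (N = 2 + (1*(1 + 1))*(-1) = 2 + (1*2)*(-1) = 2 + 2*(-1) = 2 - 2 = 0)
N⁴ = 0⁴ = 0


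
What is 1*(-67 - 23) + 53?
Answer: -37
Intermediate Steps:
1*(-67 - 23) + 53 = 1*(-90) + 53 = -90 + 53 = -37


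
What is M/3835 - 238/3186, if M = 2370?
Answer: 11251/20709 ≈ 0.54329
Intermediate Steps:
M/3835 - 238/3186 = 2370/3835 - 238/3186 = 2370*(1/3835) - 238*1/3186 = 474/767 - 119/1593 = 11251/20709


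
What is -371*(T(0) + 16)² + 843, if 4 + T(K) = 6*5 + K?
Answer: -653601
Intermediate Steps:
T(K) = 26 + K (T(K) = -4 + (6*5 + K) = -4 + (30 + K) = 26 + K)
-371*(T(0) + 16)² + 843 = -371*((26 + 0) + 16)² + 843 = -371*(26 + 16)² + 843 = -371*42² + 843 = -371*1764 + 843 = -654444 + 843 = -653601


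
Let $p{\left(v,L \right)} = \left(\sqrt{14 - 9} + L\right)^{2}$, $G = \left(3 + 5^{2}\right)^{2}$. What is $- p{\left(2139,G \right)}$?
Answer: $- \left(784 + \sqrt{5}\right)^{2} \approx -6.1817 \cdot 10^{5}$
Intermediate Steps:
$G = 784$ ($G = \left(3 + 25\right)^{2} = 28^{2} = 784$)
$p{\left(v,L \right)} = \left(L + \sqrt{5}\right)^{2}$ ($p{\left(v,L \right)} = \left(\sqrt{5} + L\right)^{2} = \left(L + \sqrt{5}\right)^{2}$)
$- p{\left(2139,G \right)} = - \left(784 + \sqrt{5}\right)^{2}$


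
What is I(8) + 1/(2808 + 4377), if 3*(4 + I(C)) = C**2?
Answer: 124541/7185 ≈ 17.333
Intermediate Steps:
I(C) = -4 + C**2/3
I(8) + 1/(2808 + 4377) = (-4 + (1/3)*8**2) + 1/(2808 + 4377) = (-4 + (1/3)*64) + 1/7185 = (-4 + 64/3) + 1/7185 = 52/3 + 1/7185 = 124541/7185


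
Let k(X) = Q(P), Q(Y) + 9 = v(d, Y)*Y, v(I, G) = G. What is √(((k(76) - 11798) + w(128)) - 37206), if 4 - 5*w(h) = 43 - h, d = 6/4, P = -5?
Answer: I*√1224255/5 ≈ 221.29*I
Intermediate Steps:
d = 3/2 (d = 6*(¼) = 3/2 ≈ 1.5000)
w(h) = -39/5 + h/5 (w(h) = ⅘ - (43 - h)/5 = ⅘ + (-43/5 + h/5) = -39/5 + h/5)
Q(Y) = -9 + Y² (Q(Y) = -9 + Y*Y = -9 + Y²)
k(X) = 16 (k(X) = -9 + (-5)² = -9 + 25 = 16)
√(((k(76) - 11798) + w(128)) - 37206) = √(((16 - 11798) + (-39/5 + (⅕)*128)) - 37206) = √((-11782 + (-39/5 + 128/5)) - 37206) = √((-11782 + 89/5) - 37206) = √(-58821/5 - 37206) = √(-244851/5) = I*√1224255/5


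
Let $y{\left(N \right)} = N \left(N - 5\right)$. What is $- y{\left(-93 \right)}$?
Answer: $-9114$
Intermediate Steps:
$y{\left(N \right)} = N \left(-5 + N\right)$
$- y{\left(-93 \right)} = - \left(-93\right) \left(-5 - 93\right) = - \left(-93\right) \left(-98\right) = \left(-1\right) 9114 = -9114$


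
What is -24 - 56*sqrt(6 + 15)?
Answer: -24 - 56*sqrt(21) ≈ -280.62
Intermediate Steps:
-24 - 56*sqrt(6 + 15) = -24 - 56*sqrt(21)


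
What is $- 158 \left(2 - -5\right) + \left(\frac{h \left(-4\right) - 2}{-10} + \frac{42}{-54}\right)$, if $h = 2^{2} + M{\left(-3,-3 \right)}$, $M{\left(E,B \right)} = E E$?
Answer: $- \frac{49562}{45} \approx -1101.4$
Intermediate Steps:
$M{\left(E,B \right)} = E^{2}$
$h = 13$ ($h = 2^{2} + \left(-3\right)^{2} = 4 + 9 = 13$)
$- 158 \left(2 - -5\right) + \left(\frac{h \left(-4\right) - 2}{-10} + \frac{42}{-54}\right) = - 158 \left(2 - -5\right) + \left(\frac{13 \left(-4\right) - 2}{-10} + \frac{42}{-54}\right) = - 158 \left(2 + 5\right) + \left(\left(-52 - 2\right) \left(- \frac{1}{10}\right) + 42 \left(- \frac{1}{54}\right)\right) = \left(-158\right) 7 - - \frac{208}{45} = -1106 + \left(\frac{27}{5} - \frac{7}{9}\right) = -1106 + \frac{208}{45} = - \frac{49562}{45}$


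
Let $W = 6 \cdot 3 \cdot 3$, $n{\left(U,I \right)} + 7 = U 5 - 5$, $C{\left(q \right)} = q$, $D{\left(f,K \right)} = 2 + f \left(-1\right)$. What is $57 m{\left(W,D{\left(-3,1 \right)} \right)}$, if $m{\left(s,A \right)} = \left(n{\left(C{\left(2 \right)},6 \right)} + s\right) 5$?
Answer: $14820$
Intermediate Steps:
$D{\left(f,K \right)} = 2 - f$
$n{\left(U,I \right)} = -12 + 5 U$ ($n{\left(U,I \right)} = -7 + \left(U 5 - 5\right) = -7 + \left(5 U - 5\right) = -7 + \left(-5 + 5 U\right) = -12 + 5 U$)
$W = 54$ ($W = 18 \cdot 3 = 54$)
$m{\left(s,A \right)} = -10 + 5 s$ ($m{\left(s,A \right)} = \left(\left(-12 + 5 \cdot 2\right) + s\right) 5 = \left(\left(-12 + 10\right) + s\right) 5 = \left(-2 + s\right) 5 = -10 + 5 s$)
$57 m{\left(W,D{\left(-3,1 \right)} \right)} = 57 \left(-10 + 5 \cdot 54\right) = 57 \left(-10 + 270\right) = 57 \cdot 260 = 14820$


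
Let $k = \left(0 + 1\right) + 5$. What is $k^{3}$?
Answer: $216$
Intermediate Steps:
$k = 6$ ($k = 1 + 5 = 6$)
$k^{3} = 6^{3} = 216$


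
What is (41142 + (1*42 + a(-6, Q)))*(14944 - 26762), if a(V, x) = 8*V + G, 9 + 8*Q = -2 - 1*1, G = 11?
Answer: -486275246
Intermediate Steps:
Q = -3/2 (Q = -9/8 + (-2 - 1*1)/8 = -9/8 + (-2 - 1)/8 = -9/8 + (⅛)*(-3) = -9/8 - 3/8 = -3/2 ≈ -1.5000)
a(V, x) = 11 + 8*V (a(V, x) = 8*V + 11 = 11 + 8*V)
(41142 + (1*42 + a(-6, Q)))*(14944 - 26762) = (41142 + (1*42 + (11 + 8*(-6))))*(14944 - 26762) = (41142 + (42 + (11 - 48)))*(-11818) = (41142 + (42 - 37))*(-11818) = (41142 + 5)*(-11818) = 41147*(-11818) = -486275246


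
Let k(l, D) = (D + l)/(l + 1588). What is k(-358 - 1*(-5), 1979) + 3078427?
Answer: 3801858971/1235 ≈ 3.0784e+6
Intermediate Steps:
k(l, D) = (D + l)/(1588 + l)
k(-358 - 1*(-5), 1979) + 3078427 = (1979 + (-358 - 1*(-5)))/(1588 + (-358 - 1*(-5))) + 3078427 = (1979 + (-358 + 5))/(1588 + (-358 + 5)) + 3078427 = (1979 - 353)/(1588 - 353) + 3078427 = 1626/1235 + 3078427 = 3801858971/1235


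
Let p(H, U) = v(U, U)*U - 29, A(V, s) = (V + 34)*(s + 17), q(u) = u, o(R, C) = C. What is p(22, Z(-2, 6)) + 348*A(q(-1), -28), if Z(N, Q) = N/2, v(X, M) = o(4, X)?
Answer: -126352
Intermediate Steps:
v(X, M) = X
Z(N, Q) = N/2 (Z(N, Q) = N*(½) = N/2)
A(V, s) = (17 + s)*(34 + V) (A(V, s) = (34 + V)*(17 + s) = (17 + s)*(34 + V))
p(H, U) = -29 + U² (p(H, U) = U*U - 29 = U² - 29 = -29 + U²)
p(22, Z(-2, 6)) + 348*A(q(-1), -28) = (-29 + ((½)*(-2))²) + 348*(578 + 17*(-1) + 34*(-28) - 1*(-28)) = (-29 + (-1)²) + 348*(578 - 17 - 952 + 28) = (-29 + 1) + 348*(-363) = -28 - 126324 = -126352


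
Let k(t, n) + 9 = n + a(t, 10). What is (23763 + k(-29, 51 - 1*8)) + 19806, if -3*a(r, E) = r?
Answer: 130838/3 ≈ 43613.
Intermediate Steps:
a(r, E) = -r/3
k(t, n) = -9 + n - t/3 (k(t, n) = -9 + (n - t/3) = -9 + n - t/3)
(23763 + k(-29, 51 - 1*8)) + 19806 = (23763 + (-9 + (51 - 1*8) - ⅓*(-29))) + 19806 = (23763 + (-9 + (51 - 8) + 29/3)) + 19806 = (23763 + (-9 + 43 + 29/3)) + 19806 = (23763 + 131/3) + 19806 = 71420/3 + 19806 = 130838/3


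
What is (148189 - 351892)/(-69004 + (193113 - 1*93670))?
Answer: -203703/30439 ≈ -6.6922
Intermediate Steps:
(148189 - 351892)/(-69004 + (193113 - 1*93670)) = -203703/(-69004 + (193113 - 93670)) = -203703/(-69004 + 99443) = -203703/30439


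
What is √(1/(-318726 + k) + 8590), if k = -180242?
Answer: √534661067014298/249484 ≈ 92.682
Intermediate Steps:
√(1/(-318726 + k) + 8590) = √(1/(-318726 - 180242) + 8590) = √(1/(-498968) + 8590) = √(-1/498968 + 8590) = √(4286135119/498968) = √534661067014298/249484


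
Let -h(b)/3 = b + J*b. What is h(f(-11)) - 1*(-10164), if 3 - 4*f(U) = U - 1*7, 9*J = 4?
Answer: 40565/4 ≈ 10141.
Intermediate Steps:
J = 4/9 (J = (⅑)*4 = 4/9 ≈ 0.44444)
f(U) = 5/2 - U/4 (f(U) = ¾ - (U - 1*7)/4 = ¾ - (U - 7)/4 = ¾ - (-7 + U)/4 = ¾ + (7/4 - U/4) = 5/2 - U/4)
h(b) = -13*b/3 (h(b) = -3*(b + 4*b/9) = -13*b/3)
h(f(-11)) - 1*(-10164) = -13*(5/2 - ¼*(-11))/3 - 1*(-10164) = -13*(5/2 + 11/4)/3 + 10164 = -13/3*21/4 + 10164 = -91/4 + 10164 = 40565/4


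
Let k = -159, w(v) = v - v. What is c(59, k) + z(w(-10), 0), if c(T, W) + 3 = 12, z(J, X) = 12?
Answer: 21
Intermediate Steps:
w(v) = 0
c(T, W) = 9 (c(T, W) = -3 + 12 = 9)
c(59, k) + z(w(-10), 0) = 9 + 12 = 21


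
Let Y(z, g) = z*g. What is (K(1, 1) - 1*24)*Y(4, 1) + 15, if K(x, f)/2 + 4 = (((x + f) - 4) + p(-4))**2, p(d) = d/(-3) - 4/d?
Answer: -1009/9 ≈ -112.11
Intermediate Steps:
p(d) = -4/d - d/3 (p(d) = d*(-1/3) - 4/d = -d/3 - 4/d = -4/d - d/3)
K(x, f) = -8 + 2*(-5/3 + f + x)**2 (K(x, f) = -8 + 2*(((x + f) - 4) + (-4/(-4) - 1/3*(-4)))**2 = -8 + 2*(((f + x) - 4) + (-4*(-1/4) + 4/3))**2 = -8 + 2*((-4 + f + x) + (1 + 4/3))**2 = -8 + 2*((-4 + f + x) + 7/3)**2 = -8 + 2*(-5/3 + f + x)**2)
Y(z, g) = g*z
(K(1, 1) - 1*24)*Y(4, 1) + 15 = ((-8 + 2*(-5 + 3*1 + 3*1)**2/9) - 1*24)*(1*4) + 15 = ((-8 + 2*(-5 + 3 + 3)**2/9) - 24)*4 + 15 = ((-8 + (2/9)*1**2) - 24)*4 + 15 = ((-8 + (2/9)*1) - 24)*4 + 15 = ((-8 + 2/9) - 24)*4 + 15 = (-70/9 - 24)*4 + 15 = -286/9*4 + 15 = -1144/9 + 15 = -1009/9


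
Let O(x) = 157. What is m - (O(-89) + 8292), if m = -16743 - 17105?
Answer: -42297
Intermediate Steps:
m = -33848
m - (O(-89) + 8292) = -33848 - (157 + 8292) = -33848 - 1*8449 = -33848 - 8449 = -42297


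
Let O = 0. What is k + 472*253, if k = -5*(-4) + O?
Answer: 119436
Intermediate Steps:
k = 20 (k = -5*(-4) + 0 = 20 + 0 = 20)
k + 472*253 = 20 + 472*253 = 20 + 119416 = 119436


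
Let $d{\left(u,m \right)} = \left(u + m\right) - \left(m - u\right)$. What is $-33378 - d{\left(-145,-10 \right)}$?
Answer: $-33088$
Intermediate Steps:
$d{\left(u,m \right)} = 2 u$ ($d{\left(u,m \right)} = \left(m + u\right) - \left(m - u\right) = 2 u$)
$-33378 - d{\left(-145,-10 \right)} = -33378 - 2 \left(-145\right) = -33378 - -290 = -33378 + 290 = -33088$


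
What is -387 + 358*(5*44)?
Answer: 78373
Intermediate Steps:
-387 + 358*(5*44) = -387 + 358*220 = -387 + 78760 = 78373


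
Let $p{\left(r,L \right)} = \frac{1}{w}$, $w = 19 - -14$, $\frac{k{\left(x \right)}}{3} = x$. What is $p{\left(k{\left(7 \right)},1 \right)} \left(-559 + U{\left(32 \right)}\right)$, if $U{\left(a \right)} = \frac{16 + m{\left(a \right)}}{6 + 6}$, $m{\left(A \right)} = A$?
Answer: $- \frac{185}{11} \approx -16.818$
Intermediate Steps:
$k{\left(x \right)} = 3 x$
$w = 33$ ($w = 19 + 14 = 33$)
$U{\left(a \right)} = \frac{4}{3} + \frac{a}{12}$ ($U{\left(a \right)} = \frac{16 + a}{6 + 6} = \frac{16 + a}{12} = \left(16 + a\right) \frac{1}{12} = \frac{4}{3} + \frac{a}{12}$)
$p{\left(r,L \right)} = \frac{1}{33}$
$p{\left(k{\left(7 \right)},1 \right)} \left(-559 + U{\left(32 \right)}\right) = \frac{-559 + \left(\frac{4}{3} + \frac{1}{12} \cdot 32\right)}{33} = \frac{-559 + \left(\frac{4}{3} + \frac{8}{3}\right)}{33} = \frac{-559 + 4}{33} = \frac{1}{33} \left(-555\right) = - \frac{185}{11}$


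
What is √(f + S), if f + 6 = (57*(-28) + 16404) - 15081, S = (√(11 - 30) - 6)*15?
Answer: √(-369 + 15*I*√19) ≈ 1.6953 + 19.284*I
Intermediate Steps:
S = -90 + 15*I*√19 (S = (√(-19) - 6)*15 = (I*√19 - 6)*15 = (-6 + I*√19)*15 = -90 + 15*I*√19 ≈ -90.0 + 65.384*I)
f = -279 (f = -6 + ((57*(-28) + 16404) - 15081) = -6 + ((-1596 + 16404) - 15081) = -6 + (14808 - 15081) = -6 - 273 = -279)
√(f + S) = √(-279 + (-90 + 15*I*√19)) = √(-369 + 15*I*√19)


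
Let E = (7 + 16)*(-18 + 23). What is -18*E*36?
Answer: -74520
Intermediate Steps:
E = 115 (E = 23*5 = 115)
-18*E*36 = -18*115*36 = -2070*36 = -74520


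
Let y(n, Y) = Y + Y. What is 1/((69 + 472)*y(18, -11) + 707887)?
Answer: 1/695985 ≈ 1.4368e-6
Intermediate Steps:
y(n, Y) = 2*Y
1/((69 + 472)*y(18, -11) + 707887) = 1/((69 + 472)*(2*(-11)) + 707887) = 1/(541*(-22) + 707887) = 1/(-11902 + 707887) = 1/695985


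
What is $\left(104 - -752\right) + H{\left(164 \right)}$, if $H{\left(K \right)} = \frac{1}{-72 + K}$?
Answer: $\frac{78753}{92} \approx 856.01$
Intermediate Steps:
$\left(104 - -752\right) + H{\left(164 \right)} = \left(104 - -752\right) + \frac{1}{-72 + 164} = \left(104 + 752\right) + \frac{1}{92} = 856 + \frac{1}{92} = \frac{78753}{92}$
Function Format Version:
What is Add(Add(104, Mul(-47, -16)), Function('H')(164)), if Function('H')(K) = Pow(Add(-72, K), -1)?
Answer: Rational(78753, 92) ≈ 856.01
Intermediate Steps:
Add(Add(104, Mul(-47, -16)), Function('H')(164)) = Add(Add(104, Mul(-47, -16)), Pow(Add(-72, 164), -1)) = Add(Add(104, 752), Pow(92, -1)) = Add(856, Rational(1, 92)) = Rational(78753, 92)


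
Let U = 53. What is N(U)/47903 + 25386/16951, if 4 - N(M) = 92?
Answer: 1214573870/812003753 ≈ 1.4958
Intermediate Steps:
N(M) = -88 (N(M) = 4 - 1*92 = 4 - 92 = -88)
N(U)/47903 + 25386/16951 = -88/47903 + 25386/16951 = 1214573870/812003753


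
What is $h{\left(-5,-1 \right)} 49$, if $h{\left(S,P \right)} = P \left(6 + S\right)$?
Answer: $-49$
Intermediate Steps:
$h{\left(-5,-1 \right)} 49 = - (6 - 5) 49 = \left(-1\right) 1 \cdot 49 = \left(-1\right) 49 = -49$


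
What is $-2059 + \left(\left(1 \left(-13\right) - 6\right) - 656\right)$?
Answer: $-2734$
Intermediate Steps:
$-2059 + \left(\left(1 \left(-13\right) - 6\right) - 656\right) = -2059 - 675 = -2734$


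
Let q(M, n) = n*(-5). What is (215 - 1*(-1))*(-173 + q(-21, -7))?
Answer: -29808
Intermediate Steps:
q(M, n) = -5*n
(215 - 1*(-1))*(-173 + q(-21, -7)) = (215 - 1*(-1))*(-173 - 5*(-7)) = (215 + 1)*(-173 + 35) = 216*(-138) = -29808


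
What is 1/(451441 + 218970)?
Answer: 1/670411 ≈ 1.4916e-6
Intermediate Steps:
1/(451441 + 218970) = 1/670411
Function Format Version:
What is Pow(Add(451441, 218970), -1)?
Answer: Rational(1, 670411) ≈ 1.4916e-6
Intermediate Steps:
Pow(Add(451441, 218970), -1) = Pow(670411, -1) = Rational(1, 670411)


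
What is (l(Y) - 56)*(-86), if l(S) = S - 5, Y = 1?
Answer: 5160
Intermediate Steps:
l(S) = -5 + S
(l(Y) - 56)*(-86) = ((-5 + 1) - 56)*(-86) = (-4 - 56)*(-86) = -60*(-86) = 5160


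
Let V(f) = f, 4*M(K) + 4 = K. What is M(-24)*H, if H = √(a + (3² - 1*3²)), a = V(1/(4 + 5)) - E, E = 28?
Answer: -7*I*√251/3 ≈ -36.967*I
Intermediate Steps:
M(K) = -1 + K/4
a = -251/9 (a = 1/(4 + 5) - 1*28 = 1/9 - 28 = ⅑ - 28 = -251/9 ≈ -27.889)
H = I*√251/3 (H = √(-251/9 + (3² - 1*3²)) = √(-251/9 + (9 - 1*9)) = √(-251/9 + (9 - 9)) = √(-251/9 + 0) = √(-251/9) = I*√251/3 ≈ 5.281*I)
M(-24)*H = (-1 + (¼)*(-24))*(I*√251/3) = (-1 - 6)*(I*√251/3) = -7*I*√251/3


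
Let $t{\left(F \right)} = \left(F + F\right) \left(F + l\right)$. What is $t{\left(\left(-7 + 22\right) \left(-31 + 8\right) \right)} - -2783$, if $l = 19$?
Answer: $227723$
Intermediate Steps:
$t{\left(F \right)} = 2 F \left(19 + F\right)$ ($t{\left(F \right)} = \left(F + F\right) \left(F + 19\right) = 2 F \left(19 + F\right)$)
$t{\left(\left(-7 + 22\right) \left(-31 + 8\right) \right)} - -2783 = 2 \left(-7 + 22\right) \left(-31 + 8\right) \left(19 + \left(-7 + 22\right) \left(-31 + 8\right)\right) - -2783 = 2 \cdot 15 \left(-23\right) \left(19 + 15 \left(-23\right)\right) + 2783 = 2 \left(-345\right) \left(19 - 345\right) + 2783 = 2 \left(-345\right) \left(-326\right) + 2783 = 224940 + 2783 = 227723$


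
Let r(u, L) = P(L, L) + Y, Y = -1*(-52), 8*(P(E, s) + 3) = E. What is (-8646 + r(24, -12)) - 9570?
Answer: -36337/2 ≈ -18169.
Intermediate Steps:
P(E, s) = -3 + E/8
Y = 52
r(u, L) = 49 + L/8 (r(u, L) = (-3 + L/8) + 52 = 49 + L/8)
(-8646 + r(24, -12)) - 9570 = (-8646 + (49 + (⅛)*(-12))) - 9570 = (-8646 + (49 - 3/2)) - 9570 = (-8646 + 95/2) - 9570 = -17197/2 - 9570 = -36337/2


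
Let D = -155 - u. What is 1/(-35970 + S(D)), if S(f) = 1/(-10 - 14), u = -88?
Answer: -24/863281 ≈ -2.7801e-5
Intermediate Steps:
D = -67 (D = -155 - 1*(-88) = -155 + 88 = -67)
S(f) = -1/24 (S(f) = 1/(-24) = -1/24)
1/(-35970 + S(D)) = 1/(-35970 - 1/24) = 1/(-863281/24) = -24/863281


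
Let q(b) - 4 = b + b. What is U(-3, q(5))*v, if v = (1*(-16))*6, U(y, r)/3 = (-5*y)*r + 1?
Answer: -60768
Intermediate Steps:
q(b) = 4 + 2*b (q(b) = 4 + (b + b) = 4 + 2*b)
U(y, r) = 3 - 15*r*y (U(y, r) = 3*((-5*y)*r + 1) = 3*(-5*r*y + 1) = 3*(1 - 5*r*y) = 3 - 15*r*y)
v = -96 (v = -16*6 = -96)
U(-3, q(5))*v = (3 - 15*(4 + 2*5)*(-3))*(-96) = (3 - 15*(4 + 10)*(-3))*(-96) = (3 - 15*14*(-3))*(-96) = (3 + 630)*(-96) = 633*(-96) = -60768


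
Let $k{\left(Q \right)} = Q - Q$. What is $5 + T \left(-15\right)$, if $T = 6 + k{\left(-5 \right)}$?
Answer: $-85$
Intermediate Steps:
$k{\left(Q \right)} = 0$
$T = 6$ ($T = 6 + 0 = 6$)
$5 + T \left(-15\right) = 5 + 6 \left(-15\right) = 5 - 90 = -85$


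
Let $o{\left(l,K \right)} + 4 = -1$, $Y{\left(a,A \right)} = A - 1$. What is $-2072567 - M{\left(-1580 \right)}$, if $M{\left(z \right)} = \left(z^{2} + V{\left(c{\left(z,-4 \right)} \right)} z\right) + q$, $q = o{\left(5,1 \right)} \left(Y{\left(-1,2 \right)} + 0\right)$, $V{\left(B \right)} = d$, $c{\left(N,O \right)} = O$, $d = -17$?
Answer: $-4595822$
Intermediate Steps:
$Y{\left(a,A \right)} = -1 + A$
$V{\left(B \right)} = -17$
$o{\left(l,K \right)} = -5$ ($o{\left(l,K \right)} = -4 - 1 = -5$)
$q = -5$ ($q = - 5 \left(\left(-1 + 2\right) + 0\right) = - 5 \left(1 + 0\right) = \left(-5\right) 1 = -5$)
$M{\left(z \right)} = -5 + z^{2} - 17 z$ ($M{\left(z \right)} = \left(z^{2} - 17 z\right) - 5 = -5 + z^{2} - 17 z$)
$-2072567 - M{\left(-1580 \right)} = -2072567 - \left(-5 + \left(-1580\right)^{2} - -26860\right) = -2072567 - \left(-5 + 2496400 + 26860\right) = -2072567 - 2523255 = -4595822$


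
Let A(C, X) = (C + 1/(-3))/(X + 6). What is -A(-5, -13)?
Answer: -16/21 ≈ -0.76190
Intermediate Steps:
A(C, X) = (-⅓ + C)/(6 + X) (A(C, X) = (C - ⅓)/(6 + X) = (-⅓ + C)/(6 + X))
-A(-5, -13) = -(-⅓ - 5)/(6 - 13) = -(-16)/((-7)*3) = -(-1)*(-16)/(7*3) = -1*16/21 = -16/21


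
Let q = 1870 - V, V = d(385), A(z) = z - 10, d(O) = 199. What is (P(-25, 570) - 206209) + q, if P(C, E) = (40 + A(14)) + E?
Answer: -203924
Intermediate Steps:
A(z) = -10 + z
V = 199
P(C, E) = 44 + E (P(C, E) = (40 + (-10 + 14)) + E = (40 + 4) + E = 44 + E)
q = 1671 (q = 1870 - 1*199 = 1870 - 199 = 1671)
(P(-25, 570) - 206209) + q = ((44 + 570) - 206209) + 1671 = (614 - 206209) + 1671 = -205595 + 1671 = -203924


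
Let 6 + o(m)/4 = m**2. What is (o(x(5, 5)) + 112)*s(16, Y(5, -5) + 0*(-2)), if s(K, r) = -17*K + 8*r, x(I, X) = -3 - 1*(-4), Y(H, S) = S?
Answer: -28704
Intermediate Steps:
x(I, X) = 1 (x(I, X) = -3 + 4 = 1)
o(m) = -24 + 4*m**2
(o(x(5, 5)) + 112)*s(16, Y(5, -5) + 0*(-2)) = ((-24 + 4*1**2) + 112)*(-17*16 + 8*(-5 + 0*(-2))) = ((-24 + 4*1) + 112)*(-272 + 8*(-5 + 0)) = ((-24 + 4) + 112)*(-272 + 8*(-5)) = (-20 + 112)*(-272 - 40) = 92*(-312) = -28704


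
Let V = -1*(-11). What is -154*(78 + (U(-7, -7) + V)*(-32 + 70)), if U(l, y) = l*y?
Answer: -363132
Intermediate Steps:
V = 11
-154*(78 + (U(-7, -7) + V)*(-32 + 70)) = -154*(78 + (-7*(-7) + 11)*(-32 + 70)) = -154*(78 + (49 + 11)*38) = -154*(78 + 60*38) = -154*(78 + 2280) = -154*2358 = -363132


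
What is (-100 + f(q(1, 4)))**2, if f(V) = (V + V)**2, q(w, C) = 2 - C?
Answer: 7056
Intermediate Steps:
f(V) = 4*V**2 (f(V) = (2*V)**2 = 4*V**2)
(-100 + f(q(1, 4)))**2 = (-100 + 4*(2 - 1*4)**2)**2 = (-100 + 4*(2 - 4)**2)**2 = (-100 + 4*(-2)**2)**2 = (-100 + 4*4)**2 = (-100 + 16)**2 = (-84)**2 = 7056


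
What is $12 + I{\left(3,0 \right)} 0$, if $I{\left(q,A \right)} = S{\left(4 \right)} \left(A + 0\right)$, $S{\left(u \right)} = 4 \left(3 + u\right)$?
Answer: $12$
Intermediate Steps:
$S{\left(u \right)} = 12 + 4 u$
$I{\left(q,A \right)} = 28 A$ ($I{\left(q,A \right)} = \left(12 + 4 \cdot 4\right) \left(A + 0\right) = \left(12 + 16\right) A = 28 A$)
$12 + I{\left(3,0 \right)} 0 = 12 + 28 \cdot 0 \cdot 0 = 12 + 0 \cdot 0 = 12 + 0 = 12$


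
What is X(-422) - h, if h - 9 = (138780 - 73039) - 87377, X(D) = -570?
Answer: 21057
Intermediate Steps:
h = -21627 (h = 9 + ((138780 - 73039) - 87377) = 9 + (65741 - 87377) = 9 - 21636 = -21627)
X(-422) - h = -570 - 1*(-21627) = -570 + 21627 = 21057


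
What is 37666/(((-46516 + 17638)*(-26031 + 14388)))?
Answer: 18833/168113277 ≈ 0.00011203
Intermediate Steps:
37666/(((-46516 + 17638)*(-26031 + 14388))) = 37666/((-28878*(-11643))) = 37666/336226554 = 37666*(1/336226554) = 18833/168113277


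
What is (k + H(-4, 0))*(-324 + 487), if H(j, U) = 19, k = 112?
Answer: 21353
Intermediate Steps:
(k + H(-4, 0))*(-324 + 487) = (112 + 19)*(-324 + 487) = 131*163 = 21353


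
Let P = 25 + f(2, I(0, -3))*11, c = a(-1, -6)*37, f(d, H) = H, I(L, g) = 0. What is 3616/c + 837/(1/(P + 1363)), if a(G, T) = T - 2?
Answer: 42984520/37 ≈ 1.1617e+6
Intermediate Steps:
a(G, T) = -2 + T
c = -296 (c = (-2 - 6)*37 = -8*37 = -296)
P = 25 (P = 25 + 0*11 = 25 + 0 = 25)
3616/c + 837/(1/(P + 1363)) = 3616/(-296) + 837/(1/(25 + 1363)) = 3616*(-1/296) + 837/(1/1388) = -452/37 + 837/(1/1388) = -452/37 + 837*1388 = -452/37 + 1161756 = 42984520/37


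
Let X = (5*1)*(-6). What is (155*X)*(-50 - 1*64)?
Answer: 530100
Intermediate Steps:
X = -30 (X = 5*(-6) = -30)
(155*X)*(-50 - 1*64) = (155*(-30))*(-50 - 1*64) = -4650*(-50 - 64) = -4650*(-114) = 530100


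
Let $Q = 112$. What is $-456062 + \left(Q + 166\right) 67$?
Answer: $-437436$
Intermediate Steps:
$-456062 + \left(Q + 166\right) 67 = -456062 + \left(112 + 166\right) 67 = -456062 + 278 \cdot 67 = -456062 + 18626 = -437436$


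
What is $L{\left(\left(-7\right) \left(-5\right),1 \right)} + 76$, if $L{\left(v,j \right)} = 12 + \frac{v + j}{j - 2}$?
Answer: $52$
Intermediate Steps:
$L{\left(v,j \right)} = 12 + \frac{j + v}{-2 + j}$
$L{\left(\left(-7\right) \left(-5\right),1 \right)} + 76 = \frac{-24 - -35 + 13 \cdot 1}{-2 + 1} + 76 = \frac{-24 + 35 + 13}{-1} + 76 = \left(-1\right) 24 + 76 = -24 + 76 = 52$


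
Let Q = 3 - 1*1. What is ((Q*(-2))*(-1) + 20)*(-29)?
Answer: -696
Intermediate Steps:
Q = 2 (Q = 3 - 1 = 2)
((Q*(-2))*(-1) + 20)*(-29) = ((2*(-2))*(-1) + 20)*(-29) = (-4*(-1) + 20)*(-29) = (4 + 20)*(-29) = 24*(-29) = -696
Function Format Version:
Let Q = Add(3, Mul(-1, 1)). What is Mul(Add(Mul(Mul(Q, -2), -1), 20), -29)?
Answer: -696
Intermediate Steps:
Q = 2 (Q = Add(3, -1) = 2)
Mul(Add(Mul(Mul(Q, -2), -1), 20), -29) = Mul(Add(Mul(Mul(2, -2), -1), 20), -29) = Mul(Add(Mul(-4, -1), 20), -29) = Mul(Add(4, 20), -29) = Mul(24, -29) = -696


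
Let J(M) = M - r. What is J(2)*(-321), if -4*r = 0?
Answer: -642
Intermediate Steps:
r = 0 (r = -¼*0 = 0)
J(M) = M (J(M) = M - 1*0 = M + 0 = M)
J(2)*(-321) = 2*(-321) = -642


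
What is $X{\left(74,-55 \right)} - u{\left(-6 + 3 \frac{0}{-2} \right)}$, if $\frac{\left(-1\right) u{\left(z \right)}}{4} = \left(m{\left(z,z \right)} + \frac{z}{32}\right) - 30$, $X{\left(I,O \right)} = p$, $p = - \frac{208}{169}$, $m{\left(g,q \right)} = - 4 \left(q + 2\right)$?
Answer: $- \frac{3015}{52} \approx -57.981$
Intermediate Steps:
$m{\left(g,q \right)} = -8 - 4 q$ ($m{\left(g,q \right)} = - 4 \left(2 + q\right) = -8 - 4 q$)
$p = - \frac{16}{13}$ ($p = \left(-208\right) \frac{1}{169} = - \frac{16}{13} \approx -1.2308$)
$X{\left(I,O \right)} = - \frac{16}{13}$
$u{\left(z \right)} = 152 + \frac{127 z}{8}$ ($u{\left(z \right)} = - 4 \left(\left(\left(-8 - 4 z\right) + \frac{z}{32}\right) - 30\right) = - 4 \left(\left(-8 - \frac{127 z}{32}\right) - 30\right) = - 4 \left(-38 - \frac{127 z}{32}\right) = 152 + \frac{127 z}{8}$)
$X{\left(74,-55 \right)} - u{\left(-6 + 3 \frac{0}{-2} \right)} = - \frac{16}{13} - \left(152 + \frac{127 \left(-6 + 3 \frac{0}{-2}\right)}{8}\right) = - \frac{16}{13} - \left(152 + \frac{127 \left(-6 + 3 \cdot 0 \left(- \frac{1}{2}\right)\right)}{8}\right) = - \frac{16}{13} - \left(152 + \frac{127 \left(-6 + 3 \cdot 0\right)}{8}\right) = - \frac{16}{13} - \left(152 + \frac{127 \left(-6 + 0\right)}{8}\right) = - \frac{16}{13} - \left(152 + \frac{127}{8} \left(-6\right)\right) = - \frac{16}{13} - \left(152 - \frac{381}{4}\right) = - \frac{16}{13} - \frac{227}{4} = - \frac{3015}{52}$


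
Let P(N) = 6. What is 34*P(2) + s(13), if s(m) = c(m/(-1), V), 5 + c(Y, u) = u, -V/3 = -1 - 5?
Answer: 217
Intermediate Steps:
V = 18 (V = -3*(-1 - 5) = -3*(-6) = 18)
c(Y, u) = -5 + u
s(m) = 13 (s(m) = -5 + 18 = 13)
34*P(2) + s(13) = 34*6 + 13 = 204 + 13 = 217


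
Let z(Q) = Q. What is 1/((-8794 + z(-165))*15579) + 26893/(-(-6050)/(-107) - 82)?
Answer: -23625076425155/121707011592 ≈ -194.11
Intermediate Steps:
1/((-8794 + z(-165))*15579) + 26893/(-(-6050)/(-107) - 82) = 1/(-8794 - 165*15579) + 26893/(-(-6050)/(-107) - 82) = (1/15579)/(-8959) + 26893/(-(-6050)*(-1)/107 - 82) = -1/8959*1/15579 + 26893/(-55*110/107 - 82) = -1/139572261 + 26893/(-6050/107 - 82) = -1/139572261 + 26893/(-14824/107) = -1/139572261 + 26893*(-107/14824) = -1/139572261 - 2877551/14824 = -23625076425155/121707011592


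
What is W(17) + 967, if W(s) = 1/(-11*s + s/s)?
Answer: 179861/186 ≈ 966.99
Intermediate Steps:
W(s) = 1/(1 - 11*s) (W(s) = 1/(-11*s + 1) = 1/(1 - 11*s))
W(17) + 967 = -1/(-1 + 11*17) + 967 = -1/(-1 + 187) + 967 = -1/186 + 967 = 179861/186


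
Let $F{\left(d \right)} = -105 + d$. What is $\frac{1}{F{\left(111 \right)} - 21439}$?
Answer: $- \frac{1}{21433} \approx -4.6657 \cdot 10^{-5}$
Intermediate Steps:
$\frac{1}{F{\left(111 \right)} - 21439} = \frac{1}{\left(-105 + 111\right) - 21439} = \frac{1}{6 - 21439} = \frac{1}{-21433} = - \frac{1}{21433}$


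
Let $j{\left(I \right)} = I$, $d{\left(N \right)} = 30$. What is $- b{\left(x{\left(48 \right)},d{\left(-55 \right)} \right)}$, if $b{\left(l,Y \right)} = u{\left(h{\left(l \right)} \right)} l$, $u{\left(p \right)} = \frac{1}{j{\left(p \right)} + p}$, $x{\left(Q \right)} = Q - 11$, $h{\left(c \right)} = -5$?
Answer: $\frac{37}{10} \approx 3.7$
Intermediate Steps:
$x{\left(Q \right)} = -11 + Q$
$u{\left(p \right)} = \frac{1}{2 p}$ ($u{\left(p \right)} = \frac{1}{p + p} = \frac{1}{2 p}$)
$b{\left(l,Y \right)} = - \frac{l}{10}$ ($b{\left(l,Y \right)} = \frac{1}{2 \left(-5\right)} l = \frac{1}{2} \left(- \frac{1}{5}\right) l = - \frac{l}{10}$)
$- b{\left(x{\left(48 \right)},d{\left(-55 \right)} \right)} = - \frac{\left(-1\right) \left(-11 + 48\right)}{10} = - \frac{\left(-1\right) 37}{10} = \left(-1\right) \left(- \frac{37}{10}\right) = \frac{37}{10}$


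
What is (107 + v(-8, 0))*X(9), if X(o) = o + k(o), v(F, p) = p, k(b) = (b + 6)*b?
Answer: 15408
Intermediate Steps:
k(b) = b*(6 + b) (k(b) = (6 + b)*b = b*(6 + b))
X(o) = o + o*(6 + o)
(107 + v(-8, 0))*X(9) = (107 + 0)*(9*(7 + 9)) = 107*(9*16) = 107*144 = 15408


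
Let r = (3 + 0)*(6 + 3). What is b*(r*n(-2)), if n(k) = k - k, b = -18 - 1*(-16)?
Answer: 0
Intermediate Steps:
r = 27 (r = 3*9 = 27)
b = -2 (b = -18 + 16 = -2)
n(k) = 0
b*(r*n(-2)) = -54*0 = -2*0 = 0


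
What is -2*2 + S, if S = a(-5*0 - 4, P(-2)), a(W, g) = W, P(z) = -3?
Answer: -8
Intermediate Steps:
S = -4 (S = -5*0 - 4 = 0 - 4 = -4)
-2*2 + S = -2*2 - 4 = -4 - 4 = -8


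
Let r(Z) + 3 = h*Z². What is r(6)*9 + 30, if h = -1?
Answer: -321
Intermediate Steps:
r(Z) = -3 - Z²
r(6)*9 + 30 = (-3 - 1*6²)*9 + 30 = (-3 - 1*36)*9 + 30 = (-3 - 36)*9 + 30 = -39*9 + 30 = -351 + 30 = -321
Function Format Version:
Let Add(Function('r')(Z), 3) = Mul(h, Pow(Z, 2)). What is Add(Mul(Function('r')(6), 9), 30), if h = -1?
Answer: -321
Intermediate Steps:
Function('r')(Z) = Add(-3, Mul(-1, Pow(Z, 2)))
Add(Mul(Function('r')(6), 9), 30) = Add(Mul(Add(-3, Mul(-1, Pow(6, 2))), 9), 30) = Add(Mul(Add(-3, Mul(-1, 36)), 9), 30) = Add(Mul(Add(-3, -36), 9), 30) = Add(Mul(-39, 9), 30) = Add(-351, 30) = -321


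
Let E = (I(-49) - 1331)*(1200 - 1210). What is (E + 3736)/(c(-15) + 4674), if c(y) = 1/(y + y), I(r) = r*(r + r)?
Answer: -929220/140219 ≈ -6.6269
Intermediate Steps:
I(r) = 2*r² (I(r) = r*(2*r) = 2*r²)
E = -34710 (E = (2*(-49)² - 1331)*(1200 - 1210) = (2*2401 - 1331)*(-10) = (4802 - 1331)*(-10) = 3471*(-10) = -34710)
c(y) = 1/(2*y)
(E + 3736)/(c(-15) + 4674) = (-34710 + 3736)/((½)/(-15) + 4674) = -30974/((½)*(-1/15) + 4674) = -30974/(-1/30 + 4674) = -30974/140219/30 = -30974*30/140219 = -929220/140219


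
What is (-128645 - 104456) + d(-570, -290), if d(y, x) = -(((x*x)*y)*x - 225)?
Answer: -13901962876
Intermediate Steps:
d(y, x) = 225 - y*x³ (d(y, x) = -((x²*y)*x - 225) = -((y*x²)*x - 225) = -(y*x³ - 225) = -(-225 + y*x³) = 225 - y*x³)
(-128645 - 104456) + d(-570, -290) = (-128645 - 104456) + (225 - 1*(-570)*(-290)³) = -233101 + (225 - 1*(-570)*(-24389000)) = -233101 + (225 - 13901730000) = -233101 - 13901729775 = -13901962876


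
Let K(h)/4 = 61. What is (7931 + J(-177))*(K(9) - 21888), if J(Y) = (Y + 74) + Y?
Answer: -165598244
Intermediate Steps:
K(h) = 244 (K(h) = 4*61 = 244)
J(Y) = 74 + 2*Y (J(Y) = (74 + Y) + Y = 74 + 2*Y)
(7931 + J(-177))*(K(9) - 21888) = (7931 + (74 + 2*(-177)))*(244 - 21888) = (7931 + (74 - 354))*(-21644) = (7931 - 280)*(-21644) = 7651*(-21644) = -165598244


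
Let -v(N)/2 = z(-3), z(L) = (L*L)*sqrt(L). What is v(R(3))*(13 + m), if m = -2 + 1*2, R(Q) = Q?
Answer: -234*I*sqrt(3) ≈ -405.3*I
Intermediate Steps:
z(L) = L**(5/2) (z(L) = L**2*sqrt(L) = L**(5/2))
m = 0 (m = -2 + 2 = 0)
v(N) = -18*I*sqrt(3)
v(R(3))*(13 + m) = (-18*I*sqrt(3))*(13 + 0) = -18*I*sqrt(3)*13 = -234*I*sqrt(3)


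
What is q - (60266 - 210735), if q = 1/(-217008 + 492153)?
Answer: 41400793006/275145 ≈ 1.5047e+5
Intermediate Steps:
q = 1/275145 ≈ 3.6344e-6
q - (60266 - 210735) = 1/275145 - (60266 - 210735) = 1/275145 - 1*(-150469) = 1/275145 + 150469 = 41400793006/275145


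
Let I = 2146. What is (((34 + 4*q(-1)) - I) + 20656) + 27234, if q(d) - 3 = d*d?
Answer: 45794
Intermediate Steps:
q(d) = 3 + d**2 (q(d) = 3 + d*d = 3 + d**2)
(((34 + 4*q(-1)) - I) + 20656) + 27234 = (((34 + 4*(3 + (-1)**2)) - 1*2146) + 20656) + 27234 = (((34 + 4*(3 + 1)) - 2146) + 20656) + 27234 = (((34 + 4*4) - 2146) + 20656) + 27234 = (((34 + 16) - 2146) + 20656) + 27234 = ((50 - 2146) + 20656) + 27234 = (-2096 + 20656) + 27234 = 18560 + 27234 = 45794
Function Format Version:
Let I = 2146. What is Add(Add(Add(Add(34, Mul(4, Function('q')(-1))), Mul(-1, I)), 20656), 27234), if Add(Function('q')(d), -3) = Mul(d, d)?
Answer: 45794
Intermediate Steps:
Function('q')(d) = Add(3, Pow(d, 2)) (Function('q')(d) = Add(3, Mul(d, d)) = Add(3, Pow(d, 2)))
Add(Add(Add(Add(34, Mul(4, Function('q')(-1))), Mul(-1, I)), 20656), 27234) = Add(Add(Add(Add(34, Mul(4, Add(3, Pow(-1, 2)))), Mul(-1, 2146)), 20656), 27234) = Add(Add(Add(Add(34, Mul(4, Add(3, 1))), -2146), 20656), 27234) = Add(Add(Add(Add(34, Mul(4, 4)), -2146), 20656), 27234) = Add(Add(Add(Add(34, 16), -2146), 20656), 27234) = Add(Add(Add(50, -2146), 20656), 27234) = Add(Add(-2096, 20656), 27234) = Add(18560, 27234) = 45794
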